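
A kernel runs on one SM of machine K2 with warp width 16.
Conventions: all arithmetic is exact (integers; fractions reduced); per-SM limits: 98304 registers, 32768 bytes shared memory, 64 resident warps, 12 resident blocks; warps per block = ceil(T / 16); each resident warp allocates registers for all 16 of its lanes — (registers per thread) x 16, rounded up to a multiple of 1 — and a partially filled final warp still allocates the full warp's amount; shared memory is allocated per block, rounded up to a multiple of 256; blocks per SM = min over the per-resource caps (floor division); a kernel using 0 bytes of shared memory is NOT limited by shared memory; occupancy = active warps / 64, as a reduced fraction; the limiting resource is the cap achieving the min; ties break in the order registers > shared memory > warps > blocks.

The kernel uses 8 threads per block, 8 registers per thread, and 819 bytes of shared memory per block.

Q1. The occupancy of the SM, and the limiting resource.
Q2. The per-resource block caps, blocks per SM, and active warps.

Answer: occupancy 3/16, limited by blocks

registers: 768 blocks
shared memory: 32 blocks
warps: 64 blocks
blocks: 12 blocks

Answer: 12 blocks, 12 active warps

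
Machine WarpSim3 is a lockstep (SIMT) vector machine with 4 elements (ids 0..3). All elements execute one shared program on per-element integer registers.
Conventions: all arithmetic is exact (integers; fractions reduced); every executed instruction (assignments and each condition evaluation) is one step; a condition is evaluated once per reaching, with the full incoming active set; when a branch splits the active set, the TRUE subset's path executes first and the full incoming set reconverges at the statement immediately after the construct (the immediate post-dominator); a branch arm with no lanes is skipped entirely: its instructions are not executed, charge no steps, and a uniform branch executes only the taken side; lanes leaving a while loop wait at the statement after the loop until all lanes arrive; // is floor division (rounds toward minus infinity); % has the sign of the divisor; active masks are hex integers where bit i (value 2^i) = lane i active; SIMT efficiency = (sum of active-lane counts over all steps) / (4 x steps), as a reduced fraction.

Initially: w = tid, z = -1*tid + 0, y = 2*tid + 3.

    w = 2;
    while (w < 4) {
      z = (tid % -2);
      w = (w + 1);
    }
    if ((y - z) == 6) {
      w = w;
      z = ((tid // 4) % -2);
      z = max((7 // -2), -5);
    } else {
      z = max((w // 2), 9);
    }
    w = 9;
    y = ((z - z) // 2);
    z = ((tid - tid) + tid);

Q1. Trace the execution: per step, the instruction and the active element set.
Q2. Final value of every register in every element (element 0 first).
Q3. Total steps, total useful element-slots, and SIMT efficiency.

step 0: w <- 2                       0xf
step 1: eval (w < 4)                 0xf
step 2: z <- (tid % -2)              0xf
step 3: w <- (w + 1)                 0xf
step 4: eval (w < 4)                 0xf
step 5: z <- (tid % -2)              0xf
step 6: w <- (w + 1)                 0xf
step 7: eval (w < 4)                 0xf
step 8: eval ((y - z) == 6)          0xf
step 9: w <- w                       0x2
step 10: z <- ((tid // 4) % -2)       0x2
step 11: z <- max((7 // -2), -5)      0x2
step 12: z <- max((w // 2), 9)        0xd
step 13: w <- 9                       0xf
step 14: y <- ((z - z) // 2)          0xf
step 15: z <- ((tid - tid) + tid)     0xf

Answer: 16 steps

w: 9,9,9,9
z: 0,1,2,3
y: 0,0,0,0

steps = 16; useful = 54; efficiency = 54/64 = 27/32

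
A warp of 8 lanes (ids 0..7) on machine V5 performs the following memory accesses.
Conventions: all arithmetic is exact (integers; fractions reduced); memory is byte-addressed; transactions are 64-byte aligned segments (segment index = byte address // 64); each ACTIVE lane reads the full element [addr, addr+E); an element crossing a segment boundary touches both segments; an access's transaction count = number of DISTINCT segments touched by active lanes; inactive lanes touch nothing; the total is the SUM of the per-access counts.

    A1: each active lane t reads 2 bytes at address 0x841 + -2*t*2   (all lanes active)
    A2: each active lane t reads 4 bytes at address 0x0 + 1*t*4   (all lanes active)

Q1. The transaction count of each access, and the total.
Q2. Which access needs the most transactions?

A1: 2 transactions
A2: 1 transaction

Answer: 2,1; total 3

Answer: A1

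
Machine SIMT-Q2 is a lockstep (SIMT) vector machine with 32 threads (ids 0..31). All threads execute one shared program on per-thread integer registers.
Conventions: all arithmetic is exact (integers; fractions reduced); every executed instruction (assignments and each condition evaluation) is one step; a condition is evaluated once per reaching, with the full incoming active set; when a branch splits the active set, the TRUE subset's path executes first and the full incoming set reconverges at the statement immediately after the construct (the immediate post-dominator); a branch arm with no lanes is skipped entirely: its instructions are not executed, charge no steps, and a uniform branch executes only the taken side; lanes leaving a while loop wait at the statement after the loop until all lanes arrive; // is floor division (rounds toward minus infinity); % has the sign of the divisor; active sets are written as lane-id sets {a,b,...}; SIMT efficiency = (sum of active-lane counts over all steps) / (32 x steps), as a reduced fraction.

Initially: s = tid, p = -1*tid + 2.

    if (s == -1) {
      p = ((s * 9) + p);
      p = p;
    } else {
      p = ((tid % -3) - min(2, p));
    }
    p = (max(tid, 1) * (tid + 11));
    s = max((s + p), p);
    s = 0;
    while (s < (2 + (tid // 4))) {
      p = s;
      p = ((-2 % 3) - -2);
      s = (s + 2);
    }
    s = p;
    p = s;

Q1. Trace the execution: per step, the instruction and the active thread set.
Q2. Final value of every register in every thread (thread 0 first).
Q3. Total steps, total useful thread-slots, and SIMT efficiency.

step 0: eval (s == -1)               {0,1,2,3,4,5,6,7,8,9,10,11,12,13,14,15,16,17,18,19,20,21,22,23,24,25,26,27,28,29,30,31}
step 1: p <- ((tid % -3) - min(2, p)) {0,1,2,3,4,5,6,7,8,9,10,11,12,13,14,15,16,17,18,19,20,21,22,23,24,25,26,27,28,29,30,31}
step 2: p <- (max(tid, 1) * (tid + 11)) {0,1,2,3,4,5,6,7,8,9,10,11,12,13,14,15,16,17,18,19,20,21,22,23,24,25,26,27,28,29,30,31}
step 3: s <- max((s + p), p)         {0,1,2,3,4,5,6,7,8,9,10,11,12,13,14,15,16,17,18,19,20,21,22,23,24,25,26,27,28,29,30,31}
step 4: s <- 0                       {0,1,2,3,4,5,6,7,8,9,10,11,12,13,14,15,16,17,18,19,20,21,22,23,24,25,26,27,28,29,30,31}
step 5: eval (s < (2 + (tid // 4)))  {0,1,2,3,4,5,6,7,8,9,10,11,12,13,14,15,16,17,18,19,20,21,22,23,24,25,26,27,28,29,30,31}
step 6: p <- s                       {0,1,2,3,4,5,6,7,8,9,10,11,12,13,14,15,16,17,18,19,20,21,22,23,24,25,26,27,28,29,30,31}
step 7: p <- ((-2 % 3) - -2)         {0,1,2,3,4,5,6,7,8,9,10,11,12,13,14,15,16,17,18,19,20,21,22,23,24,25,26,27,28,29,30,31}
step 8: s <- (s + 2)                 {0,1,2,3,4,5,6,7,8,9,10,11,12,13,14,15,16,17,18,19,20,21,22,23,24,25,26,27,28,29,30,31}
step 9: eval (s < (2 + (tid // 4)))  {0,1,2,3,4,5,6,7,8,9,10,11,12,13,14,15,16,17,18,19,20,21,22,23,24,25,26,27,28,29,30,31}
step 10: p <- s                       {4,5,6,7,8,9,10,11,12,13,14,15,16,17,18,19,20,21,22,23,24,25,26,27,28,29,30,31}
step 11: p <- ((-2 % 3) - -2)         {4,5,6,7,8,9,10,11,12,13,14,15,16,17,18,19,20,21,22,23,24,25,26,27,28,29,30,31}
step 12: s <- (s + 2)                 {4,5,6,7,8,9,10,11,12,13,14,15,16,17,18,19,20,21,22,23,24,25,26,27,28,29,30,31}
step 13: eval (s < (2 + (tid // 4)))  {4,5,6,7,8,9,10,11,12,13,14,15,16,17,18,19,20,21,22,23,24,25,26,27,28,29,30,31}
step 14: p <- s                       {12,13,14,15,16,17,18,19,20,21,22,23,24,25,26,27,28,29,30,31}
step 15: p <- ((-2 % 3) - -2)         {12,13,14,15,16,17,18,19,20,21,22,23,24,25,26,27,28,29,30,31}
step 16: s <- (s + 2)                 {12,13,14,15,16,17,18,19,20,21,22,23,24,25,26,27,28,29,30,31}
step 17: eval (s < (2 + (tid // 4)))  {12,13,14,15,16,17,18,19,20,21,22,23,24,25,26,27,28,29,30,31}
step 18: p <- s                       {20,21,22,23,24,25,26,27,28,29,30,31}
step 19: p <- ((-2 % 3) - -2)         {20,21,22,23,24,25,26,27,28,29,30,31}
step 20: s <- (s + 2)                 {20,21,22,23,24,25,26,27,28,29,30,31}
step 21: eval (s < (2 + (tid // 4)))  {20,21,22,23,24,25,26,27,28,29,30,31}
step 22: p <- s                       {28,29,30,31}
step 23: p <- ((-2 % 3) - -2)         {28,29,30,31}
step 24: s <- (s + 2)                 {28,29,30,31}
step 25: eval (s < (2 + (tid // 4)))  {28,29,30,31}
step 26: s <- p                       {0,1,2,3,4,5,6,7,8,9,10,11,12,13,14,15,16,17,18,19,20,21,22,23,24,25,26,27,28,29,30,31}
step 27: p <- s                       {0,1,2,3,4,5,6,7,8,9,10,11,12,13,14,15,16,17,18,19,20,21,22,23,24,25,26,27,28,29,30,31}

Answer: 28 steps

s: 3,3,3,3,3,3,3,3,3,3,3,3,3,3,3,3,3,3,3,3,3,3,3,3,3,3,3,3,3,3,3,3
p: 3,3,3,3,3,3,3,3,3,3,3,3,3,3,3,3,3,3,3,3,3,3,3,3,3,3,3,3,3,3,3,3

steps = 28; useful = 640; efficiency = 640/896 = 5/7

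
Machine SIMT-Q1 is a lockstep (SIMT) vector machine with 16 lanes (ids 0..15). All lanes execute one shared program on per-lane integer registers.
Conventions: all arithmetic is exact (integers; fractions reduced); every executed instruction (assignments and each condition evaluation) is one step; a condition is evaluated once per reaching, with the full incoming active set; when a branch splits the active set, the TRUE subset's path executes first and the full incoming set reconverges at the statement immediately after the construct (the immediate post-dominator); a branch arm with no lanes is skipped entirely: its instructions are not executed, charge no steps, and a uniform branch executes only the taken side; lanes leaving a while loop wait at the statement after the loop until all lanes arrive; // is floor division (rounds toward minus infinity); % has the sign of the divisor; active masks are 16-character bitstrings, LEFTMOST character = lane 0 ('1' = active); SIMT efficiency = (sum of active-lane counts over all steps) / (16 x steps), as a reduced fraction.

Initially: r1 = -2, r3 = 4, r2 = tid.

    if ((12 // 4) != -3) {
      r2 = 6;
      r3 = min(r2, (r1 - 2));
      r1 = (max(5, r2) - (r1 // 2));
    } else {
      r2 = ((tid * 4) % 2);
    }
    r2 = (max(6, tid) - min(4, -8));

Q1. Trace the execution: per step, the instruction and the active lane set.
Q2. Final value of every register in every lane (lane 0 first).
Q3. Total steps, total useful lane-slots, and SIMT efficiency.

step 0: eval ((12 // 4) != -3)       1111111111111111
step 1: r2 <- 6                      1111111111111111
step 2: r3 <- min(r2, (r1 - 2))      1111111111111111
step 3: r1 <- (max(5, r2) - (r1 // 2)) 1111111111111111
step 4: r2 <- (max(6, tid) - min(4, -8)) 1111111111111111

Answer: 5 steps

r1: 7,7,7,7,7,7,7,7,7,7,7,7,7,7,7,7
r3: -4,-4,-4,-4,-4,-4,-4,-4,-4,-4,-4,-4,-4,-4,-4,-4
r2: 14,14,14,14,14,14,14,15,16,17,18,19,20,21,22,23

steps = 5; useful = 80; efficiency = 80/80 = 1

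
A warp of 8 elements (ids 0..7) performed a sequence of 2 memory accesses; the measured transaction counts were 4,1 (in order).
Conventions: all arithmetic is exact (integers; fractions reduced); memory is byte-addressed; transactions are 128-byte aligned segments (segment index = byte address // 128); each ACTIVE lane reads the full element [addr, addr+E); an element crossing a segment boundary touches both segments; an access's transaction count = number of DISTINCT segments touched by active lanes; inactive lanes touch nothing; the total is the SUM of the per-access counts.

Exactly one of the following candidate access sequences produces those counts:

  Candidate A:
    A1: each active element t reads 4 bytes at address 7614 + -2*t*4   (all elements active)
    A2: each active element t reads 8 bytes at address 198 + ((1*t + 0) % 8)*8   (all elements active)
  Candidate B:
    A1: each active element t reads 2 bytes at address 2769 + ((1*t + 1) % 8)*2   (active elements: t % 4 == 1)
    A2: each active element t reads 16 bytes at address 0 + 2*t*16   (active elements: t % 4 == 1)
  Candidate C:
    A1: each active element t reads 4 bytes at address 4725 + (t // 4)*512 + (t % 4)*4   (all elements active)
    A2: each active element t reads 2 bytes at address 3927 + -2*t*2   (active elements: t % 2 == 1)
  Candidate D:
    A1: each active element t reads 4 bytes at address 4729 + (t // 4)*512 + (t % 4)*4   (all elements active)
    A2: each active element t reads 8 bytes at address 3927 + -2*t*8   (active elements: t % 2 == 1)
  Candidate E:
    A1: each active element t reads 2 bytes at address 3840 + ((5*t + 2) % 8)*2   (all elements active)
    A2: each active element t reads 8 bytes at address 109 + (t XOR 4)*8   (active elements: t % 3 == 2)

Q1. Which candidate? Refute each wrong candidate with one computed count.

A: A1 gives 1 transaction, not 4
B: A1 gives 1 transaction, not 4
D: A2 gives 2 transactions, not 1
E: A1 gives 1 transaction, not 4
C: all counts match (4,1)

Answer: C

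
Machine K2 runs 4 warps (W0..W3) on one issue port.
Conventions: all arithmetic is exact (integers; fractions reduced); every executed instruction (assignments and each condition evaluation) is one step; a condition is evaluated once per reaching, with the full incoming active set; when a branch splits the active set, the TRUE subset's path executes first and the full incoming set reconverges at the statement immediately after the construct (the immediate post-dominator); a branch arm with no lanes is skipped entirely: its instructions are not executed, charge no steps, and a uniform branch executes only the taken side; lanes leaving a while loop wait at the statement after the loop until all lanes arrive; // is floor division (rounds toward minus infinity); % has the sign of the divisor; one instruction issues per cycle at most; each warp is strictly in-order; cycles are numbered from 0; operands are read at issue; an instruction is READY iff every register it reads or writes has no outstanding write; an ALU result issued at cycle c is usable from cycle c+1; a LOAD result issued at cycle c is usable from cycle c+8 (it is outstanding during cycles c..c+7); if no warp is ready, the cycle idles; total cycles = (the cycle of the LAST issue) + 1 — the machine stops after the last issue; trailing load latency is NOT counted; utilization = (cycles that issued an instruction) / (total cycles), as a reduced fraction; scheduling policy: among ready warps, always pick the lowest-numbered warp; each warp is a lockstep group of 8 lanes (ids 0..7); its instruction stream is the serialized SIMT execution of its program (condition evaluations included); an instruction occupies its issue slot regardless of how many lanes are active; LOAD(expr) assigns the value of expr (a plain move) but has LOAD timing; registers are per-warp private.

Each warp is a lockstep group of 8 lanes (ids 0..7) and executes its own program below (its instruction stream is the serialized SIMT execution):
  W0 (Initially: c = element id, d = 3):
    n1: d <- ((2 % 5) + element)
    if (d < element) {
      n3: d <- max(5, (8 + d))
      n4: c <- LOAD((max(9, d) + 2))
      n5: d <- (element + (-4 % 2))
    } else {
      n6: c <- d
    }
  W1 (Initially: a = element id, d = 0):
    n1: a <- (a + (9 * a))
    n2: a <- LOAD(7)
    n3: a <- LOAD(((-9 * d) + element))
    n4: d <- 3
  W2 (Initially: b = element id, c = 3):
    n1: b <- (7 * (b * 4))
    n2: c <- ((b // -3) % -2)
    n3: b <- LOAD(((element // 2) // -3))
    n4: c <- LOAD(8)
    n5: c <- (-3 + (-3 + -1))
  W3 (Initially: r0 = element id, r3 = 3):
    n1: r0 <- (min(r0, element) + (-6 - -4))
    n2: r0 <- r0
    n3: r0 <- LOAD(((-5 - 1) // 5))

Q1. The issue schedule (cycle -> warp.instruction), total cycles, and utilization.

cycle 0: W0.I0
cycle 1: W0.I1
cycle 2: W0.I2
cycle 3: W1.I0
cycle 4: W1.I1
cycle 5: W2.I0
cycle 6: W2.I1
cycle 7: W2.I2
cycle 8: W2.I3
cycle 9: W3.I0
cycle 10: W3.I1
cycle 11: W3.I2
cycle 12: W1.I2
cycle 13: W1.I3
cycle 14: idle
cycle 15: idle
cycle 16: W2.I4

Answer: 17 cycles, utilization 15/17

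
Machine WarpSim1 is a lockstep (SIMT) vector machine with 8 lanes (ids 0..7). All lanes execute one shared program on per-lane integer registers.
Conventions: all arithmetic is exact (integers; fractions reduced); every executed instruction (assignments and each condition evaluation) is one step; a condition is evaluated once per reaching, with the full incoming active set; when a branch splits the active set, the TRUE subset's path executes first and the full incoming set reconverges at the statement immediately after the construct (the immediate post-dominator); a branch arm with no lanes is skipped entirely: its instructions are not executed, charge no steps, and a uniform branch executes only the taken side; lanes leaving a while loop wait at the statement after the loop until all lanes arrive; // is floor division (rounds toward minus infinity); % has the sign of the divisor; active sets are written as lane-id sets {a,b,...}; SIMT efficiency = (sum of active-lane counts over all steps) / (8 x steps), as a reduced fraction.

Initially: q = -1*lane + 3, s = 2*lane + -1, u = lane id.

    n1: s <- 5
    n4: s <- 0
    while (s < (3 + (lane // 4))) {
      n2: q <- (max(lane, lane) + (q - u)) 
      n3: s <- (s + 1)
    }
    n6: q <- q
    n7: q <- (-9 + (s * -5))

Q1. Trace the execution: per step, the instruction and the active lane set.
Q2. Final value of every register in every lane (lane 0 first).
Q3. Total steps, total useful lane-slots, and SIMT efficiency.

step 0: s <- 5                       {0,1,2,3,4,5,6,7}
step 1: s <- 0                       {0,1,2,3,4,5,6,7}
step 2: eval (s < (3 + (lane // 4))) {0,1,2,3,4,5,6,7}
step 3: q <- (max(lane, lane) + (q - u)) {0,1,2,3,4,5,6,7}
step 4: s <- (s + 1)                 {0,1,2,3,4,5,6,7}
step 5: eval (s < (3 + (lane // 4))) {0,1,2,3,4,5,6,7}
step 6: q <- (max(lane, lane) + (q - u)) {0,1,2,3,4,5,6,7}
step 7: s <- (s + 1)                 {0,1,2,3,4,5,6,7}
step 8: eval (s < (3 + (lane // 4))) {0,1,2,3,4,5,6,7}
step 9: q <- (max(lane, lane) + (q - u)) {0,1,2,3,4,5,6,7}
step 10: s <- (s + 1)                 {0,1,2,3,4,5,6,7}
step 11: eval (s < (3 + (lane // 4))) {0,1,2,3,4,5,6,7}
step 12: q <- (max(lane, lane) + (q - u)) {4,5,6,7}
step 13: s <- (s + 1)                 {4,5,6,7}
step 14: eval (s < (3 + (lane // 4))) {4,5,6,7}
step 15: q <- q                       {0,1,2,3,4,5,6,7}
step 16: q <- (-9 + (s * -5))         {0,1,2,3,4,5,6,7}

Answer: 17 steps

q: -24,-24,-24,-24,-29,-29,-29,-29
s: 3,3,3,3,4,4,4,4
u: 0,1,2,3,4,5,6,7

steps = 17; useful = 124; efficiency = 124/136 = 31/34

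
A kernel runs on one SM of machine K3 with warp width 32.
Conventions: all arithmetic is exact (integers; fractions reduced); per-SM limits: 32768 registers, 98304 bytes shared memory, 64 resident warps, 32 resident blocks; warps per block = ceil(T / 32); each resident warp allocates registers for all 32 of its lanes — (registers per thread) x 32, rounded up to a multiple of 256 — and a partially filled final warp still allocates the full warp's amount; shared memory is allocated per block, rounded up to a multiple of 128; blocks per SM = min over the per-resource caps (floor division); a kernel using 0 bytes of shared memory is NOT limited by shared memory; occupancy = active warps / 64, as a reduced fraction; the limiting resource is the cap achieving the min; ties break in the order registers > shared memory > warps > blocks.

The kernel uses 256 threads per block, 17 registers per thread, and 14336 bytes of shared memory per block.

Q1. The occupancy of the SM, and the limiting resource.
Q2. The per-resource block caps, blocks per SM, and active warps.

Answer: occupancy 5/8, limited by registers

registers: 5 blocks
shared memory: 6 blocks
warps: 8 blocks
blocks: 32 blocks

Answer: 5 blocks, 40 active warps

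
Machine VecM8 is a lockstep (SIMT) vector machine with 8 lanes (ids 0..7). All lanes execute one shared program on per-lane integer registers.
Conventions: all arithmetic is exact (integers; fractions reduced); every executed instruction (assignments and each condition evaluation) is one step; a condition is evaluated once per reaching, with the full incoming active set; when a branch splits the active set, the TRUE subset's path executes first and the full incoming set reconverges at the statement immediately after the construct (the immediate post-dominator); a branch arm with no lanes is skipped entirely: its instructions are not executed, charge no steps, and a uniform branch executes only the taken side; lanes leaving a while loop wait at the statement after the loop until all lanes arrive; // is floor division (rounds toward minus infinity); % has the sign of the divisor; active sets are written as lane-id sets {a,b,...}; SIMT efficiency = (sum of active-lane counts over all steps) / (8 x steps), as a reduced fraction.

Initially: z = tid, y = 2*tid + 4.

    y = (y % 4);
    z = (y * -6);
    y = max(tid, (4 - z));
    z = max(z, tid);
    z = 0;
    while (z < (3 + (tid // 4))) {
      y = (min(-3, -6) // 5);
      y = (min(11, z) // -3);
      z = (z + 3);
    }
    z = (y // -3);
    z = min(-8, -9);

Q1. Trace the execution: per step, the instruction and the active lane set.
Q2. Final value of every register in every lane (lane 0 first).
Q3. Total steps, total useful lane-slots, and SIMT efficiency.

step 0: y <- (y % 4)                 {0,1,2,3,4,5,6,7}
step 1: z <- (y * -6)                {0,1,2,3,4,5,6,7}
step 2: y <- max(tid, (4 - z))       {0,1,2,3,4,5,6,7}
step 3: z <- max(z, tid)             {0,1,2,3,4,5,6,7}
step 4: z <- 0                       {0,1,2,3,4,5,6,7}
step 5: eval (z < (3 + (tid // 4)))  {0,1,2,3,4,5,6,7}
step 6: y <- (min(-3, -6) // 5)      {0,1,2,3,4,5,6,7}
step 7: y <- (min(11, z) // -3)      {0,1,2,3,4,5,6,7}
step 8: z <- (z + 3)                 {0,1,2,3,4,5,6,7}
step 9: eval (z < (3 + (tid // 4)))  {0,1,2,3,4,5,6,7}
step 10: y <- (min(-3, -6) // 5)      {4,5,6,7}
step 11: y <- (min(11, z) // -3)      {4,5,6,7}
step 12: z <- (z + 3)                 {4,5,6,7}
step 13: eval (z < (3 + (tid // 4)))  {4,5,6,7}
step 14: z <- (y // -3)               {0,1,2,3,4,5,6,7}
step 15: z <- min(-8, -9)             {0,1,2,3,4,5,6,7}

Answer: 16 steps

z: -9,-9,-9,-9,-9,-9,-9,-9
y: 0,0,0,0,-1,-1,-1,-1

steps = 16; useful = 112; efficiency = 112/128 = 7/8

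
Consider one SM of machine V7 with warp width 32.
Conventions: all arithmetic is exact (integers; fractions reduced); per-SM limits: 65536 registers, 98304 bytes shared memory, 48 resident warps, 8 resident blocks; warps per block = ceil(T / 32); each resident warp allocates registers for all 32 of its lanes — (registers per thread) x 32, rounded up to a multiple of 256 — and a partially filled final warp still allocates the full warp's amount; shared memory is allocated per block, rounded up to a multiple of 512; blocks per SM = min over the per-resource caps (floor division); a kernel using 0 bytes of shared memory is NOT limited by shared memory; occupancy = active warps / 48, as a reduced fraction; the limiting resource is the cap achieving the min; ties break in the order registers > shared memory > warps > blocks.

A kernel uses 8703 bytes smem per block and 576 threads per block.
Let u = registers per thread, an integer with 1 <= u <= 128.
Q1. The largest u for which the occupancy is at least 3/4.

Answer: u = 56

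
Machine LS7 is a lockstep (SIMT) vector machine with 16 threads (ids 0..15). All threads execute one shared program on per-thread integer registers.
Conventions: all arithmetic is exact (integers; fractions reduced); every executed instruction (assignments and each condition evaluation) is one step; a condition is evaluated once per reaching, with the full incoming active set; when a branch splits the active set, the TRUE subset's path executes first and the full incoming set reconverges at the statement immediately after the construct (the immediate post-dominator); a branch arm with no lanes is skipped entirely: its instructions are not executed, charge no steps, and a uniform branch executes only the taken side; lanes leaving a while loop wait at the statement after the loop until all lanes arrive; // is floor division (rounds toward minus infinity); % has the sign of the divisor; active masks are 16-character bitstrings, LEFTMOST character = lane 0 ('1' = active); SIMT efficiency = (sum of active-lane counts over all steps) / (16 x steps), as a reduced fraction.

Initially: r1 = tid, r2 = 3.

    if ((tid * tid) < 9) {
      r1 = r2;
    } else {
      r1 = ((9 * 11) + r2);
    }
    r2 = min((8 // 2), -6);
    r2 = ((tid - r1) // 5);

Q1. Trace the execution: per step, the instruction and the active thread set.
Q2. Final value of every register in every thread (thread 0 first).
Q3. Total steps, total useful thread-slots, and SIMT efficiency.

step 0: eval ((tid * tid) < 9)       1111111111111111
step 1: r1 <- r2                     1110000000000000
step 2: r1 <- ((9 * 11) + r2)        0001111111111111
step 3: r2 <- min((8 // 2), -6)      1111111111111111
step 4: r2 <- ((tid - r1) // 5)      1111111111111111

Answer: 5 steps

r1: 3,3,3,102,102,102,102,102,102,102,102,102,102,102,102,102
r2: -1,-1,-1,-20,-20,-20,-20,-19,-19,-19,-19,-19,-18,-18,-18,-18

steps = 5; useful = 64; efficiency = 64/80 = 4/5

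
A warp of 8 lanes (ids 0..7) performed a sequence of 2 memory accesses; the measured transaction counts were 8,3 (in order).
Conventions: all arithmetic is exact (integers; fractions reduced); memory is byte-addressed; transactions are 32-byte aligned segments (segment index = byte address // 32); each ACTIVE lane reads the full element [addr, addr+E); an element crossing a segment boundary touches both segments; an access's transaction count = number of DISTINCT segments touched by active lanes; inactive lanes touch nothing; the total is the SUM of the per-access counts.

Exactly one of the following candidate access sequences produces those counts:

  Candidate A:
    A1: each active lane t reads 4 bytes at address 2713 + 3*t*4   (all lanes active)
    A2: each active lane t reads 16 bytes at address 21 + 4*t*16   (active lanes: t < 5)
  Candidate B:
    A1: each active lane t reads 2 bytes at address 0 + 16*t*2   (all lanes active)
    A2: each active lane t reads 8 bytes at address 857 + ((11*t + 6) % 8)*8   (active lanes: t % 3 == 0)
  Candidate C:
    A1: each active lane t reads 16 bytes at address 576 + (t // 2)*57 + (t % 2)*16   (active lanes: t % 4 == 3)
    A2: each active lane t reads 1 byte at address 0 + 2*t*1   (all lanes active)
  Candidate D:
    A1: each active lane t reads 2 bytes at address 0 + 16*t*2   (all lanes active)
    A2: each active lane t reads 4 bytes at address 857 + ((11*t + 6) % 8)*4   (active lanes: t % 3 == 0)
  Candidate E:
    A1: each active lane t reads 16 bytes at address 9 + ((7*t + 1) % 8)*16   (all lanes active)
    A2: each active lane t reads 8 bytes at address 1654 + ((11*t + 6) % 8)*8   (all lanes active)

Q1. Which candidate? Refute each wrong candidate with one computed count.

A: A1 gives 4 transactions, not 8
C: A1 gives 3 transactions, not 8
D: A2 gives 2 transactions, not 3
E: A1 gives 5 transactions, not 8
B: all counts match (8,3)

Answer: B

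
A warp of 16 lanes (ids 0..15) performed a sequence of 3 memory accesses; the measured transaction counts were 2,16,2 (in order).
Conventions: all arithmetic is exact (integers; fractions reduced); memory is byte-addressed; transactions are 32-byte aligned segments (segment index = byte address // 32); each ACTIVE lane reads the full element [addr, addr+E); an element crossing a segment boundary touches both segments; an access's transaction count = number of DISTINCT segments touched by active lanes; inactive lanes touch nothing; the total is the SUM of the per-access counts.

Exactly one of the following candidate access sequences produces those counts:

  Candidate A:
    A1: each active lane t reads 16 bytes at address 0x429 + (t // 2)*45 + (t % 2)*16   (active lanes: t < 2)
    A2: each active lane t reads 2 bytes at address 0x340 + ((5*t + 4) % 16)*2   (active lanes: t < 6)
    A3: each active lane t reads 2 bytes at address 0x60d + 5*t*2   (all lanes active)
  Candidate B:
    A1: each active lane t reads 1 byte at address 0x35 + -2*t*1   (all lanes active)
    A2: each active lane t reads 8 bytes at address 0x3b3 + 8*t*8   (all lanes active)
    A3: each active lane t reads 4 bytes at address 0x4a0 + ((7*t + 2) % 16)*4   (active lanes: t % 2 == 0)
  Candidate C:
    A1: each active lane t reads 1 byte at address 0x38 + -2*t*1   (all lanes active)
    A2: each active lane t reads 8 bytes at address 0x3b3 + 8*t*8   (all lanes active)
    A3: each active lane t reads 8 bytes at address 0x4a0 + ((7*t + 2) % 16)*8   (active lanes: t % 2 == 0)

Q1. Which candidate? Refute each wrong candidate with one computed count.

A: A2 gives 1 transaction, not 16
C: A3 gives 4 transactions, not 2
B: all counts match (2,16,2)

Answer: B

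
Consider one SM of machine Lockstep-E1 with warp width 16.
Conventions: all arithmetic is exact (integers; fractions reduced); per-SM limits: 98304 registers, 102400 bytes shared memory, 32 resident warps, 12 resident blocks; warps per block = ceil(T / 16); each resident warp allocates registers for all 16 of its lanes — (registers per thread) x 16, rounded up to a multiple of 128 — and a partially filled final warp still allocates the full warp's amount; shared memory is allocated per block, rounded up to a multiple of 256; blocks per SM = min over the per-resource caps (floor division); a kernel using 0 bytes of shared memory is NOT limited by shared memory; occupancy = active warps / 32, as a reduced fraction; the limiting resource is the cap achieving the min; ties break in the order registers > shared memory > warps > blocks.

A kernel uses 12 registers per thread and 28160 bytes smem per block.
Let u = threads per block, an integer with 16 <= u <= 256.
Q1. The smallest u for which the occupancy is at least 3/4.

Answer: u = 113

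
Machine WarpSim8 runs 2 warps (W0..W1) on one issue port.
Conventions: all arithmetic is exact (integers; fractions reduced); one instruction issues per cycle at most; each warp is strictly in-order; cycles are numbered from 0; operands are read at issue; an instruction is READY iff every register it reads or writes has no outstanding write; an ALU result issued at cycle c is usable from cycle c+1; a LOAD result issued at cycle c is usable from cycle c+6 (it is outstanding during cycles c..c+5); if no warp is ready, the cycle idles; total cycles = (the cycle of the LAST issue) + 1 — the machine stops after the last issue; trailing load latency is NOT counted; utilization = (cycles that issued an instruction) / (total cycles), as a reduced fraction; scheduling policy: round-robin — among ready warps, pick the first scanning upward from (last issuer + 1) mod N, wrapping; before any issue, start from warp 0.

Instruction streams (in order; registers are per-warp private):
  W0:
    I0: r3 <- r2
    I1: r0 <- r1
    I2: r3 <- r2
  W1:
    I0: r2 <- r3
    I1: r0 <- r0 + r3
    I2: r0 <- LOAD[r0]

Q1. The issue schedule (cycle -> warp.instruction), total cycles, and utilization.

cycle 0: W0.I0
cycle 1: W1.I0
cycle 2: W0.I1
cycle 3: W1.I1
cycle 4: W0.I2
cycle 5: W1.I2

Answer: 6 cycles, utilization 1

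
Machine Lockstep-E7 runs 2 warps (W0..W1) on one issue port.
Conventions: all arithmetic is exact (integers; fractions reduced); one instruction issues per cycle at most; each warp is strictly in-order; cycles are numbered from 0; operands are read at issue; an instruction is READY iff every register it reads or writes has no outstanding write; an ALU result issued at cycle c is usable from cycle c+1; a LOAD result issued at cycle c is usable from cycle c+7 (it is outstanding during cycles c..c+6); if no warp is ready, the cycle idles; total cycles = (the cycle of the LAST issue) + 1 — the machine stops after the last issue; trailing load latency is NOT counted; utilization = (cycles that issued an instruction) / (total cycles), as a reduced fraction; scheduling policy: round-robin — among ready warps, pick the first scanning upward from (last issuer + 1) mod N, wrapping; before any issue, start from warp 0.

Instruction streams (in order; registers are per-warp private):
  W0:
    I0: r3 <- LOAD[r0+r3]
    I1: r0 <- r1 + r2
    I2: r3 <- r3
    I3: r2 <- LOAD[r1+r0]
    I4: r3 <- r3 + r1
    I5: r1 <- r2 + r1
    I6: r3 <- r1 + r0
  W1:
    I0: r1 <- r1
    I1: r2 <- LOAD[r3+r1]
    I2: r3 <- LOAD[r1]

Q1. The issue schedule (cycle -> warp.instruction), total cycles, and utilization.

cycle 0: W0.I0
cycle 1: W1.I0
cycle 2: W0.I1
cycle 3: W1.I1
cycle 4: W1.I2
cycle 5: idle
cycle 6: idle
cycle 7: W0.I2
cycle 8: W0.I3
cycle 9: W0.I4
cycle 10: idle
cycle 11: idle
cycle 12: idle
cycle 13: idle
cycle 14: idle
cycle 15: W0.I5
cycle 16: W0.I6

Answer: 17 cycles, utilization 10/17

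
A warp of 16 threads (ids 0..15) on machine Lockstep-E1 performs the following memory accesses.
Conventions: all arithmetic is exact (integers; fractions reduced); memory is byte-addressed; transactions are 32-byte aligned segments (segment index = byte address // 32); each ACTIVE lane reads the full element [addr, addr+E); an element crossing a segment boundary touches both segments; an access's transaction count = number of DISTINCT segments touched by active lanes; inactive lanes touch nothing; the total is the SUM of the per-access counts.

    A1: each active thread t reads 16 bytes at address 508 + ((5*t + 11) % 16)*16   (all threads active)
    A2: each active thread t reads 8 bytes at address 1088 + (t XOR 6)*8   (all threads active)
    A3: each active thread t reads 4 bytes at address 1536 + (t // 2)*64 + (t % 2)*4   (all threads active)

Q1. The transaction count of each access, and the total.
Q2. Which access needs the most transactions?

A1: 9 transactions
A2: 4 transactions
A3: 8 transactions

Answer: 9,4,8; total 21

Answer: A1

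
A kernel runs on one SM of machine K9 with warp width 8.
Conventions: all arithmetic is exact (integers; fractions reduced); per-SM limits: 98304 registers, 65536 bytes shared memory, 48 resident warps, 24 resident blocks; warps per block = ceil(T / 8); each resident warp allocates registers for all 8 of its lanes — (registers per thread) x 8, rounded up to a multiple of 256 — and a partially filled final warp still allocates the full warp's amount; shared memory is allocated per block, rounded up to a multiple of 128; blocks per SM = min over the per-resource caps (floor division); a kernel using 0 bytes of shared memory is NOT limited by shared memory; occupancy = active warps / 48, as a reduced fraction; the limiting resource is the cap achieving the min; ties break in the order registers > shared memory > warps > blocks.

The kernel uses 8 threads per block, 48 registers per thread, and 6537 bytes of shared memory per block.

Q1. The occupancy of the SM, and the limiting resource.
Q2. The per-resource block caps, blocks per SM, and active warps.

Answer: occupancy 3/16, limited by shared memory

registers: 192 blocks
shared memory: 9 blocks
warps: 48 blocks
blocks: 24 blocks

Answer: 9 blocks, 9 active warps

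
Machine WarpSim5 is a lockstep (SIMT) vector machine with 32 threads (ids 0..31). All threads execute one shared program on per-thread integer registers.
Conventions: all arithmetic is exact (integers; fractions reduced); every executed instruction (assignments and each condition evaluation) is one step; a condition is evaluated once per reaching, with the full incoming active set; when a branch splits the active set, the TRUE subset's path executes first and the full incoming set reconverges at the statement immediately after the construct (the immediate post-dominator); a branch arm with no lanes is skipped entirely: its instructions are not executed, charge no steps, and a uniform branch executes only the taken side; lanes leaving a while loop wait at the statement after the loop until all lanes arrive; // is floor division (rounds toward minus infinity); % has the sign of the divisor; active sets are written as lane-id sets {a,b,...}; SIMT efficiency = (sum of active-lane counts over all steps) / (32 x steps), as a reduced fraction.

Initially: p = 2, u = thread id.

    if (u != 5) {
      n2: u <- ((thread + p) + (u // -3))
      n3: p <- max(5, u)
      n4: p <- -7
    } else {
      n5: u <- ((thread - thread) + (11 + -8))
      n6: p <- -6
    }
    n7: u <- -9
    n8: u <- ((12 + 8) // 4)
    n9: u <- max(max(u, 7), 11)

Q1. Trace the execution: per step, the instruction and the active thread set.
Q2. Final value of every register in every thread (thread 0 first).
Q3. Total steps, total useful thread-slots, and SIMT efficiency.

step 0: eval (u != 5)                {0,1,2,3,4,5,6,7,8,9,10,11,12,13,14,15,16,17,18,19,20,21,22,23,24,25,26,27,28,29,30,31}
step 1: u <- ((thread + p) + (u // -3)) {0,1,2,3,4,6,7,8,9,10,11,12,13,14,15,16,17,18,19,20,21,22,23,24,25,26,27,28,29,30,31}
step 2: p <- max(5, u)               {0,1,2,3,4,6,7,8,9,10,11,12,13,14,15,16,17,18,19,20,21,22,23,24,25,26,27,28,29,30,31}
step 3: p <- -7                      {0,1,2,3,4,6,7,8,9,10,11,12,13,14,15,16,17,18,19,20,21,22,23,24,25,26,27,28,29,30,31}
step 4: u <- ((thread - thread) + (11 + -8)) {5}
step 5: p <- -6                      {5}
step 6: u <- -9                      {0,1,2,3,4,5,6,7,8,9,10,11,12,13,14,15,16,17,18,19,20,21,22,23,24,25,26,27,28,29,30,31}
step 7: u <- ((12 + 8) // 4)         {0,1,2,3,4,5,6,7,8,9,10,11,12,13,14,15,16,17,18,19,20,21,22,23,24,25,26,27,28,29,30,31}
step 8: u <- max(max(u, 7), 11)      {0,1,2,3,4,5,6,7,8,9,10,11,12,13,14,15,16,17,18,19,20,21,22,23,24,25,26,27,28,29,30,31}

Answer: 9 steps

p: -7,-7,-7,-7,-7,-6,-7,-7,-7,-7,-7,-7,-7,-7,-7,-7,-7,-7,-7,-7,-7,-7,-7,-7,-7,-7,-7,-7,-7,-7,-7,-7
u: 11,11,11,11,11,11,11,11,11,11,11,11,11,11,11,11,11,11,11,11,11,11,11,11,11,11,11,11,11,11,11,11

steps = 9; useful = 223; efficiency = 223/288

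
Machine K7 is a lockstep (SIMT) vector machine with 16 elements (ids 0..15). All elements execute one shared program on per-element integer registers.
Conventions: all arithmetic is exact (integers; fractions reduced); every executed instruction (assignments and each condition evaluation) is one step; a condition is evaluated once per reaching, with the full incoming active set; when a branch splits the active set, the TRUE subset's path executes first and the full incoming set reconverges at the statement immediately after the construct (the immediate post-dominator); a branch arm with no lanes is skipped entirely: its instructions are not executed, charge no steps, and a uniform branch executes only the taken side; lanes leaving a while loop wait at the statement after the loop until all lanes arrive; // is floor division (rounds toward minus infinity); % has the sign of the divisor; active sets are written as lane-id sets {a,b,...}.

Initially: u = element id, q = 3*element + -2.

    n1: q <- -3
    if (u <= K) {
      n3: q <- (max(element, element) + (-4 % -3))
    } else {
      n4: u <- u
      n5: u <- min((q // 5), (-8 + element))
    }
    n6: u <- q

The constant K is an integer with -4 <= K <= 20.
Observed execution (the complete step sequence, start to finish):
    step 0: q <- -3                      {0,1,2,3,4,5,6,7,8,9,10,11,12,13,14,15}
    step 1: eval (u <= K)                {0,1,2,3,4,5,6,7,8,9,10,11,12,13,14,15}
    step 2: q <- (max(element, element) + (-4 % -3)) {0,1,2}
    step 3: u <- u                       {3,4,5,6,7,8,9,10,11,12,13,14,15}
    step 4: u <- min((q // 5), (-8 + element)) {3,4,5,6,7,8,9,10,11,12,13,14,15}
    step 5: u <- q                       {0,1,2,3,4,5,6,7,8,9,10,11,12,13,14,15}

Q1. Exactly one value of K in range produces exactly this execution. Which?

Answer: K = 2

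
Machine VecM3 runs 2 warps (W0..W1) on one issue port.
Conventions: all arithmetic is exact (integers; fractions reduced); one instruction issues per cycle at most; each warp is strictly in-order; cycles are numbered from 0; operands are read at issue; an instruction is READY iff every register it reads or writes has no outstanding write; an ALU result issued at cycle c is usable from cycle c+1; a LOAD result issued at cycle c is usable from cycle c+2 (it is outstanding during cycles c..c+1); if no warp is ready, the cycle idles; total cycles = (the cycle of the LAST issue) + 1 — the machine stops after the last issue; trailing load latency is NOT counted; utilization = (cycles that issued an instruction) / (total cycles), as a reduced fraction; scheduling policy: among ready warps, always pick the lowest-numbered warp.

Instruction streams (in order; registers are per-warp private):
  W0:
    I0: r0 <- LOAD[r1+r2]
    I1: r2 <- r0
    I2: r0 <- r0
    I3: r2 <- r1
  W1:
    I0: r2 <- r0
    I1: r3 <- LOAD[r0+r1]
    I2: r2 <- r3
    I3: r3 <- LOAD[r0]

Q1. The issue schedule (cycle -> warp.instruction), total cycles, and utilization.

cycle 0: W0.I0
cycle 1: W1.I0
cycle 2: W0.I1
cycle 3: W0.I2
cycle 4: W0.I3
cycle 5: W1.I1
cycle 6: idle
cycle 7: W1.I2
cycle 8: W1.I3

Answer: 9 cycles, utilization 8/9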